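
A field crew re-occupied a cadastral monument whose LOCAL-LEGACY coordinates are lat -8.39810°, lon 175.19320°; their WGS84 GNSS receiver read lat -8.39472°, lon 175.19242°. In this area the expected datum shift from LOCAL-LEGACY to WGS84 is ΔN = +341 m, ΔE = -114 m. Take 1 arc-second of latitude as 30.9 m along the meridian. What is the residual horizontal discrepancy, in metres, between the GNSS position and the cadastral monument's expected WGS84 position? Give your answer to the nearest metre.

Observed coordinate differences: Δφ = +0.00338°, Δλ = -0.00078°.
Converting to metres (1° lat = 111240 m, cos φ = 0.989277): observed ΔN = 376.0 m, observed ΔE = -85.8 m.
Subtracting the expected shift leaves a residual of 376.0 − (341) = 35.0 m north and -85.8 − (-114) = 28.2 m east.
Residual distance = √(35.0² + 28.2²) = 44.9 m.

45 m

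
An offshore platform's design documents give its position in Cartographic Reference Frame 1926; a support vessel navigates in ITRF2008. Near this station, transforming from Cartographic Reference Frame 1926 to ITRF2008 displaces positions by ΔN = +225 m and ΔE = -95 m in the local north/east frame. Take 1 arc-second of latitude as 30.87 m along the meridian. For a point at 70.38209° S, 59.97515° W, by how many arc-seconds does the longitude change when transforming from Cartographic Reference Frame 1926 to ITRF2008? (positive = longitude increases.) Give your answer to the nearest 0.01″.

Δλ = -9.17″

At latitude -70.38209°, cos φ = 0.335746.
1″ of longitude at this latitude = 30.87 × cos φ = 10.3645 m, so Δλ = -95.0 / 10.3645 = -9.166″.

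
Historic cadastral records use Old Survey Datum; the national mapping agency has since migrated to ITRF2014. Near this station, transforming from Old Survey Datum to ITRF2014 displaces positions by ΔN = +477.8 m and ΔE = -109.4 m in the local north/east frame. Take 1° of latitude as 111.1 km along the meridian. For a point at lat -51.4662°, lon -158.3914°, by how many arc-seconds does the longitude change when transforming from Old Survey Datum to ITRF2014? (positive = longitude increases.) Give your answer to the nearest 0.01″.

At latitude -51.4662°, cos φ = 0.622976.
1° of longitude at this latitude = 111.1 × cos φ = 69.21 km, so Δλ = -109.4 / 69212.7 = -0.0015806° = -5.690″.

Δλ = -5.69″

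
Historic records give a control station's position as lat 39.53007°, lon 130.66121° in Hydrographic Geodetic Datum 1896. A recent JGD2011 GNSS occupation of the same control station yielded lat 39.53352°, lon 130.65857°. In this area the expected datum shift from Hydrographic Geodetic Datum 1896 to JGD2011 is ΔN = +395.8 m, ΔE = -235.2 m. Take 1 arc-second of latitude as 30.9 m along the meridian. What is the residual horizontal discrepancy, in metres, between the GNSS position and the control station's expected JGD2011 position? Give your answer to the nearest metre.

Observed coordinate differences: Δφ = +0.00345°, Δλ = -0.00264°.
Converting to metres (1° lat = 111240 m, cos φ = 0.771291): observed ΔN = 383.8 m, observed ΔE = -226.5 m.
Subtracting the expected shift leaves a residual of 383.8 − (395.8) = -12.0 m north and -226.5 − (-235.2) = 8.7 m east.
Residual distance = √((-12.0)² + 8.7²) = 14.8 m.

15 m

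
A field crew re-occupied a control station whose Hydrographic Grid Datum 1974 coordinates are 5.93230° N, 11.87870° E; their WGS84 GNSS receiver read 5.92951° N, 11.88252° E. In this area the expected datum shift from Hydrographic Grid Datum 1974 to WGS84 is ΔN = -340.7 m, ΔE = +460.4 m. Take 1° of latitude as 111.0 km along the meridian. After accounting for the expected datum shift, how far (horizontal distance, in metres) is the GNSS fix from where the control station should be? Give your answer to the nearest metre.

50 m

Observed coordinate differences: Δφ = -0.00279°, Δλ = +0.00382°.
Converting to metres (1° lat = 111000 m, cos φ = 0.994645): observed ΔN = -309.7 m, observed ΔE = 421.7 m.
Subtracting the expected shift leaves a residual of -309.7 − (-340.7) = 31.0 m north and 421.7 − (460.4) = -38.7 m east.
Residual distance = √(31.0² + (-38.7)²) = 49.6 m.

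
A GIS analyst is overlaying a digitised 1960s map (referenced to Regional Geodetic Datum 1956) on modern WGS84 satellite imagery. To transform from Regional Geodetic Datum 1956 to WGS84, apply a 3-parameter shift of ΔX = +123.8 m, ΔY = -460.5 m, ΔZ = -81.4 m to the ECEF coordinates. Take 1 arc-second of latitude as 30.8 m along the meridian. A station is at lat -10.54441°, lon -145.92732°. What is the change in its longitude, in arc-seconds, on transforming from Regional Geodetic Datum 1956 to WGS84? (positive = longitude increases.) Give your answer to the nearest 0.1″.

sin φ = -0.182998, cos φ = 0.983113, sin λ = -0.560244, cos λ = -0.828328.
East component: ΔE = −sin λ·ΔX + cos λ·ΔY = −(-0.560244)(123.8) + (-0.828328)(-460.5) = 450.80 m.
1° of latitude spans 3600 × 30.80 = 110880 m; at latitude φ, 1° of longitude spans that × cos φ = 109007.6 m, so Δλ = 450.80 / 109007.6 × 3600 = 14.888″.

Δλ = 14.9″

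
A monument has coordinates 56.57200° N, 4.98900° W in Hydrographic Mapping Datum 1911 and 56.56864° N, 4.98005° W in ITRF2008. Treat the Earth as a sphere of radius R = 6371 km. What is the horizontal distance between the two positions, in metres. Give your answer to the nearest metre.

663 m

Δφ = 56.56864° − 56.57200° = -0.00336°; Δλ = -4.98005° − -4.98900° = +0.00895°.
1° along a meridian = πR/180 = 111195 m.
ΔN = Δφ × 111195 = -373.6 m; ΔE = Δλ × 111195 × cos(56.57200°) = +0.00895 × 111195 × 0.550889 = 548.2 m.
Distance = √(ΔE² + ΔN²) = √(548.2² + (-373.6)²) = 663.4 m.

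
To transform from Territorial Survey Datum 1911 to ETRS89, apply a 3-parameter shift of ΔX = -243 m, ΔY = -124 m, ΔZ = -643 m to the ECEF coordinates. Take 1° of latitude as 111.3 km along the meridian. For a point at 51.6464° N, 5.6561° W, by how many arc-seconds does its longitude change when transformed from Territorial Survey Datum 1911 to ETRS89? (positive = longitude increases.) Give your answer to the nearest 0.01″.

Δλ = -7.68″

sin φ = 0.784196, cos φ = 0.620513, sin λ = -0.098557, cos λ = 0.995131.
East component: ΔE = −sin λ·ΔX + cos λ·ΔY = −(-0.098557)(-243) + (0.995131)(-124) = -147.35 m.
1° of latitude spans 111300 m; at latitude φ, 1° of longitude spans that × cos φ = 69063.1 m, so Δλ = -147.35 / 69063.1 × 3600 = -7.681″.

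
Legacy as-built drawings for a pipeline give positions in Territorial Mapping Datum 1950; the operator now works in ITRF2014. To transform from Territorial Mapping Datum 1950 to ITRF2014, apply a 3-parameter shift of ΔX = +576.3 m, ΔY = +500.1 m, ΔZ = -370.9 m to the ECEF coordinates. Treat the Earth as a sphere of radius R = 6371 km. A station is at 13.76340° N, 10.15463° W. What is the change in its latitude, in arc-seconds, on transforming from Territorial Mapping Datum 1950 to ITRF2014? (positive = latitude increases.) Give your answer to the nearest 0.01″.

Δφ = -15.35″

sin φ = 0.237913, cos φ = 0.971286, sin λ = -0.176305, cos λ = 0.984336.
North component: ΔN = −sin φ cos λ·ΔX − sin φ sin λ·ΔY + cos φ·ΔZ = −(0.237913)(0.984336)(576.3) − (0.237913)(-0.176305)(500.1) + (0.971286)(-370.9) = -474.23 m.
1° of latitude spans πR/180 = 111195 m, so Δφ = -474.23 / 111195 × 3600 = -15.354″.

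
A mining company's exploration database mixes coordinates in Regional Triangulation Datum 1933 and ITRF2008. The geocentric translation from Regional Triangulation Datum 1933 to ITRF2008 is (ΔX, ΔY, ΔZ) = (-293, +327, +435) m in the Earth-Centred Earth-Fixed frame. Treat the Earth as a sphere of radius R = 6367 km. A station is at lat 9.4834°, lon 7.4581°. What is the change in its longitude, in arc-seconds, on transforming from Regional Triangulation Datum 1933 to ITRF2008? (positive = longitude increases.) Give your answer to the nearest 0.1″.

Δλ = 11.9″

sin φ = 0.164762, cos φ = 0.986333, sin λ = 0.129801, cos λ = 0.991540.
East component: ΔE = −sin λ·ΔX + cos λ·ΔY = −(0.129801)(-293) + (0.991540)(327) = 362.27 m.
1° of latitude spans πR/180 = 111125 m; at latitude φ, 1° of longitude spans that × cos φ = 109606.4 m, so Δλ = 362.27 / 109606.4 × 3600 = 11.899″.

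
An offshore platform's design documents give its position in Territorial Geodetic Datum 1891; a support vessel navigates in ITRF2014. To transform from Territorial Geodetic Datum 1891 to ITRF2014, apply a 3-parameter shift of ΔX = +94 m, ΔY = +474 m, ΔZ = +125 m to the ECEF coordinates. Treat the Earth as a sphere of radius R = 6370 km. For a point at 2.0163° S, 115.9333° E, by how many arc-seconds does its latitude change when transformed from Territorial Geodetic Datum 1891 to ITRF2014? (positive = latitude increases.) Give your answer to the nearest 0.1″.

Δφ = 4.5″

sin φ = -0.035184, cos φ = 0.999381, sin λ = 0.899304, cos λ = -0.437325.
North component: ΔN = −sin φ cos λ·ΔX − sin φ sin λ·ΔY + cos φ·ΔZ = −(-0.035184)(-0.437325)(94) − (-0.035184)(0.899304)(474) + (0.999381)(125) = 138.47 m.
1° of latitude spans πR/180 = 111177 m, so Δφ = 138.47 / 111177 × 3600 = 4.484″.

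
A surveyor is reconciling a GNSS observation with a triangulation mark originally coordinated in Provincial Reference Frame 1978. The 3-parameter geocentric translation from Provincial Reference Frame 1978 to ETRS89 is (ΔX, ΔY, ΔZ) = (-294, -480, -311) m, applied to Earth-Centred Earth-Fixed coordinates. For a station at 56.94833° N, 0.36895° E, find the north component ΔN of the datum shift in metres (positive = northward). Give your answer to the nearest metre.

At φ = 56.94833°, λ = 0.36895°: sin φ = 0.838179, cos φ = 0.545395, sin λ = 0.006439, cos λ = 0.999979.
ΔN = −sin φ cos λ·ΔX − sin φ sin λ·ΔY + cos φ·ΔZ = −(0.838179)(0.999979)(-294) − (0.838179)(0.006439)(-480) + (0.545395)(-311) = 79.39 m.

ΔN = 79 m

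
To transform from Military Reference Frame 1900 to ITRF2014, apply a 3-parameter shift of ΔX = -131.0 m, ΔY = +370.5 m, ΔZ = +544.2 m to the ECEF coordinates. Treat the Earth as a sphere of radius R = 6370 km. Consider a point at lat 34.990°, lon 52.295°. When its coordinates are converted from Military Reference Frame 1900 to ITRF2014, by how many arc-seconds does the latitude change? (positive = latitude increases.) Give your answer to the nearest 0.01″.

sin φ = 0.573433, cos φ = 0.819252, sin λ = 0.791170, cos λ = 0.611596.
North component: ΔN = −sin φ cos λ·ΔX − sin φ sin λ·ΔY + cos φ·ΔZ = −(0.573433)(0.611596)(-131.0) − (0.573433)(0.791170)(370.5) + (0.819252)(544.2) = 323.69 m.
1° of latitude spans πR/180 = 111177 m, so Δφ = 323.69 / 111177 × 3600 = 10.481″.

Δφ = 10.48″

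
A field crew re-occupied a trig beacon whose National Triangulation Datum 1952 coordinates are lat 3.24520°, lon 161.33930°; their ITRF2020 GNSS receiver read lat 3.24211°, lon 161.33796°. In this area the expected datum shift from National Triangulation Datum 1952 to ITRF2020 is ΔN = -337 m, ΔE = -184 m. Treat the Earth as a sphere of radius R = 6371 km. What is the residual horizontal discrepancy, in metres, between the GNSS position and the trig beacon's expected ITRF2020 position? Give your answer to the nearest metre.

Observed coordinate differences: Δφ = -0.00309°, Δλ = -0.00134°.
Converting to metres (1° lat = 111195 m, cos φ = 0.998396): observed ΔN = -343.6 m, observed ΔE = -148.8 m.
Subtracting the expected shift leaves a residual of -343.6 − (-337) = -6.6 m north and -148.8 − (-184) = 35.2 m east.
Residual distance = √((-6.6)² + 35.2²) = 35.8 m.

36 m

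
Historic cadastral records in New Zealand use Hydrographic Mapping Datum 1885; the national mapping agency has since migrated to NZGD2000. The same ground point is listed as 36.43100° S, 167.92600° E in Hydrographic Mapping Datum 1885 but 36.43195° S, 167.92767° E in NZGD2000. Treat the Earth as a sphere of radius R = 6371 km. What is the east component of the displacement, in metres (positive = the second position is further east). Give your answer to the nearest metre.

ΔE = 149 m

Δφ = -36.43195° − -36.43100° = -0.00095°; Δλ = 167.92767° − 167.92600° = +0.00167°.
1° along a meridian = πR/180 = 111195 m.
ΔN = Δφ × 111195 = -105.6 m; ΔE = Δλ × 111195 × cos(-36.43100°) = +0.00167 × 111195 × 0.804573 = 149.4 m.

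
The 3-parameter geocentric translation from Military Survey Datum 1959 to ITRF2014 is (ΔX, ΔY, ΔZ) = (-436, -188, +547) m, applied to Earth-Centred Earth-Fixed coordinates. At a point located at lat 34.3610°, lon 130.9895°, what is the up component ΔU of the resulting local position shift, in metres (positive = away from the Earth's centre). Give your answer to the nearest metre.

ΔU = 428 m

At φ = 34.3610°, λ = 130.9895°: sin φ = 0.564405, cos φ = 0.825498, sin λ = 0.754830, cos λ = -0.655921.
ΔU = cos φ cos λ·ΔX + cos φ sin λ·ΔY + sin φ·ΔZ = (0.825498)(-0.655921)(-436) + (0.825498)(0.754830)(-188) + (0.564405)(547) = 427.66 m.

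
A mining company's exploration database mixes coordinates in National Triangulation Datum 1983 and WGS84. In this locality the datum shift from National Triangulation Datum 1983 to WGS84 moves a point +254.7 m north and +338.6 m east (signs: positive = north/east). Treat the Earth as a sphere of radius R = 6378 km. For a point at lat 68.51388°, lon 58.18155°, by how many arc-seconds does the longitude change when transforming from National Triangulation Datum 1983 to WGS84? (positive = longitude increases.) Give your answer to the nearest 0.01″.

Δλ = 29.90″

At latitude 68.51388°, cos φ = 0.366276.
One radian of longitude at latitude φ spans R cos φ, so Δλ = ΔE / (R cos φ) = 338.6 / (6378000 × 0.366276) = 1.4494e-04 rad = 29.896″.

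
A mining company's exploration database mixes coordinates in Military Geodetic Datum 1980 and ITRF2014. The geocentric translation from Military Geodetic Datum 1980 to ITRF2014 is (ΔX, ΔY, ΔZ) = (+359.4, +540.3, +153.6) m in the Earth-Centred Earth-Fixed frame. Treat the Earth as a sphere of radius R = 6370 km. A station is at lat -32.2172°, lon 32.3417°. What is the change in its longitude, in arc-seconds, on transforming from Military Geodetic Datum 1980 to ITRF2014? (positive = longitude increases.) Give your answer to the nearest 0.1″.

Δλ = 10.1″

sin φ = -0.533130, cos φ = 0.846033, sin λ = 0.534967, cos λ = 0.844873.
East component: ΔE = −sin λ·ΔX + cos λ·ΔY = −(0.534967)(359.4) + (0.844873)(540.3) = 264.22 m.
1° of latitude spans πR/180 = 111177 m; at latitude φ, 1° of longitude spans that × cos φ = 94059.8 m, so Δλ = 264.22 / 94059.8 × 3600 = 10.113″.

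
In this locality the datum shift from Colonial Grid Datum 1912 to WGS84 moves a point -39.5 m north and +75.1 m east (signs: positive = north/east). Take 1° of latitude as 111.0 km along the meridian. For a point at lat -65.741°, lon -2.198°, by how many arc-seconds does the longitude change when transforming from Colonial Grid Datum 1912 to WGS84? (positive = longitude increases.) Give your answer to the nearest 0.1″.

At latitude -65.741°, cos φ = 0.410862.
1° of longitude at this latitude = 111.0 × cos φ = 45.61 km, so Δλ = 75.1 / 45605.7 = 0.0016467° = 5.928″.

Δλ = 5.9″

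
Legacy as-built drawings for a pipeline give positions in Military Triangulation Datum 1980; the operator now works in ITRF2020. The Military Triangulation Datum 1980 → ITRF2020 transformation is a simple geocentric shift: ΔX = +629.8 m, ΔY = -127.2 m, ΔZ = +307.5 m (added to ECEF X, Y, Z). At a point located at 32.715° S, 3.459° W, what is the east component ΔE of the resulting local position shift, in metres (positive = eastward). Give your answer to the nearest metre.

ΔE = -89 m

At φ = -32.715°, λ = -3.459°: sin φ = -0.540461, cos φ = 0.841369, sin λ = -0.060334, cos λ = 0.998178.
ΔE = −sin λ·ΔX + cos λ·ΔY = −(-0.060334)·(629.8) + (0.998178)·(-127.2) = -88.97 m.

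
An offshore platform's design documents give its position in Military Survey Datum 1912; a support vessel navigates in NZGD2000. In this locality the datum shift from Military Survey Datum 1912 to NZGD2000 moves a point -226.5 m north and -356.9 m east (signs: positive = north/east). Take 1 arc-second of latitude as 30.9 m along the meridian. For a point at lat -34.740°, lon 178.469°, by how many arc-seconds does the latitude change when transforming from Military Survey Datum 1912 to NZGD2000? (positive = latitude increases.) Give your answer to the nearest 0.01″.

Δφ = -7.33″

1″ of latitude = 30.90 m, so Δφ = -226.5 / 30.90 = -7.330″.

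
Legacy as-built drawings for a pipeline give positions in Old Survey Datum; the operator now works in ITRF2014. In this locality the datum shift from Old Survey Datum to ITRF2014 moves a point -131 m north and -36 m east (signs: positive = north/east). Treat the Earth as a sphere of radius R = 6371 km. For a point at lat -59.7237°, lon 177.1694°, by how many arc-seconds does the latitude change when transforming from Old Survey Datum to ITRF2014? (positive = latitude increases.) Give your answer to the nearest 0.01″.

Δφ = -4.24″

On a sphere of radius R, 1 rad of latitude = R, so Δφ = ΔN / R = -131.0 / 6371000 = -2.0562e-05 rad = -4.241″.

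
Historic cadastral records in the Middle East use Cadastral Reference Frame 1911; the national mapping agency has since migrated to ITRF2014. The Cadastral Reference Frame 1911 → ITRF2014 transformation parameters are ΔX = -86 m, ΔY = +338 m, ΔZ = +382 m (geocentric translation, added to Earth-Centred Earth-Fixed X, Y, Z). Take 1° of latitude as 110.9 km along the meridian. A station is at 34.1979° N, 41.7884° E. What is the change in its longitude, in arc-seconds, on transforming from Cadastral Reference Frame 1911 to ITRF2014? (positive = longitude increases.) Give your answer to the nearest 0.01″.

Δλ = 12.14″

sin φ = 0.562053, cos φ = 0.827101, sin λ = 0.666382, cos λ = 0.745611.
East component: ΔE = −sin λ·ΔX + cos λ·ΔY = −(0.666382)(-86) + (0.745611)(338) = 309.33 m.
1° of latitude spans 110900 m; at latitude φ, 1° of longitude spans that × cos φ = 91725.5 m, so Δλ = 309.33 / 91725.5 × 3600 = 12.140″.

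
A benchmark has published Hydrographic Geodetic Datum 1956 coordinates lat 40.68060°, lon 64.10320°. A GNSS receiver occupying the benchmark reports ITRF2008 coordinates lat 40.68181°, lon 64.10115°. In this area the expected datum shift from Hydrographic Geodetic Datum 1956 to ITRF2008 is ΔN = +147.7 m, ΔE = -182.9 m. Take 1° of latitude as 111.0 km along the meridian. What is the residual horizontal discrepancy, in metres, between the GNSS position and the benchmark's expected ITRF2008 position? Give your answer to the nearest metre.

Observed coordinate differences: Δφ = +0.00121°, Δλ = -0.00205°.
Converting to metres (1° lat = 111000 m, cos φ = 0.758355): observed ΔN = 134.3 m, observed ΔE = -172.6 m.
Subtracting the expected shift leaves a residual of 134.3 − (147.7) = -13.4 m north and -172.6 − (-182.9) = 10.3 m east.
Residual distance = √((-13.4)² + 10.3²) = 16.9 m.

17 m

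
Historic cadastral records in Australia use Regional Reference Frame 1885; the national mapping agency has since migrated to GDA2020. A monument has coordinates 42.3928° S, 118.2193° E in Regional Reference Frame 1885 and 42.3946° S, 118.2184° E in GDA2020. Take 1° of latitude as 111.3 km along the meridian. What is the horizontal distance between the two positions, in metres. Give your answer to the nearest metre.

214 m

Δφ = -42.3946° − -42.3928° = -0.0018°; Δλ = 118.2184° − 118.2193° = -0.0009°.
ΔN = Δφ × 111300 = -200.3 m; ΔE = Δλ × 111300 × cos(-42.3928°) = -0.0009 × 111300 × 0.738540 = -74.0 m.
Distance = √(ΔE² + ΔN²) = √((-74.0)² + (-200.3)²) = 213.6 m.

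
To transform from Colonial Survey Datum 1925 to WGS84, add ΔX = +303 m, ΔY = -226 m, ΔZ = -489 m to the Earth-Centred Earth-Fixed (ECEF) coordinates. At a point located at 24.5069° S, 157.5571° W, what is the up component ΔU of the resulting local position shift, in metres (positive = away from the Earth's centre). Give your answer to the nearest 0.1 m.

ΔU = 26.5 m

The local up (radial) axis is (cos φ cos λ, cos φ sin λ, sin φ), giving ΔU = -254.821 + 78.506 + 202.839 = 26.52 m.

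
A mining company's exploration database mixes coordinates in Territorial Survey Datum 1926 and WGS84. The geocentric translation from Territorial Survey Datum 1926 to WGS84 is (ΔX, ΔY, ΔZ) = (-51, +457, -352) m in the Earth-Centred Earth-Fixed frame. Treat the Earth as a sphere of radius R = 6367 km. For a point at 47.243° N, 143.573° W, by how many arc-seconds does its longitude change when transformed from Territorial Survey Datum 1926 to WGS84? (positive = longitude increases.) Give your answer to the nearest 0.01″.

Δλ = -18.99″

sin φ = 0.734240, cos φ = 0.678890, sin λ = -0.593798, cos λ = -0.804614.
East component: ΔE = −sin λ·ΔX + cos λ·ΔY = −(-0.593798)(-51) + (-0.804614)(457) = -397.99 m.
1° of latitude spans πR/180 = 111125 m; at latitude φ, 1° of longitude spans that × cos φ = 75441.8 m, so Δλ = -397.99 / 75441.8 × 3600 = -18.992″.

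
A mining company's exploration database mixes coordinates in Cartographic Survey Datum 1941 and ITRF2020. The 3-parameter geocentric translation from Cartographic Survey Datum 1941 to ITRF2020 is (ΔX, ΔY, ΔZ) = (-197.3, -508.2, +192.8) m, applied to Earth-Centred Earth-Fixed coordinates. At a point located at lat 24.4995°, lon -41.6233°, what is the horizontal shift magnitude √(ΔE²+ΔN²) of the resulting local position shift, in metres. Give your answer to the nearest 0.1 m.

520.0 m

At φ = 24.4995°, λ = -41.6233°: sin φ = 0.414685, cos φ = 0.909965, sin λ = -0.664230, cos λ = 0.747528.
ΔE = −sin λ·ΔX + cos λ·ΔY = −(-0.664230)·(-197.3) + (0.747528)·(-508.2) = -510.95 m.
ΔN = −sin φ cos λ·ΔX − sin φ sin λ·ΔY + cos φ·ΔZ = −(0.414685)(0.747528)(-197.3) − (0.414685)(-0.664230)(-508.2) + (0.909965)(192.8) = 96.62 m.
Horizontal magnitude = √(ΔE² + ΔN²) = √((-510.95)² + 96.62²) = 520.00 m.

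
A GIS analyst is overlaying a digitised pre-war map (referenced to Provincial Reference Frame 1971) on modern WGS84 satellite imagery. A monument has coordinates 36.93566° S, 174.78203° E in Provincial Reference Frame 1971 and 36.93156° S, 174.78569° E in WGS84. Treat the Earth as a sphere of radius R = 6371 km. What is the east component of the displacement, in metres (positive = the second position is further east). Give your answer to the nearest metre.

ΔE = 325 m

Δφ = -36.93156° − -36.93566° = +0.00410°; Δλ = 174.78569° − 174.78203° = +0.00366°.
1° along a meridian = πR/180 = 111195 m.
ΔN = Δφ × 111195 = 455.9 m; ΔE = Δλ × 111195 × cos(-36.93566°) = +0.00366 × 111195 × 0.799311 = 325.3 m.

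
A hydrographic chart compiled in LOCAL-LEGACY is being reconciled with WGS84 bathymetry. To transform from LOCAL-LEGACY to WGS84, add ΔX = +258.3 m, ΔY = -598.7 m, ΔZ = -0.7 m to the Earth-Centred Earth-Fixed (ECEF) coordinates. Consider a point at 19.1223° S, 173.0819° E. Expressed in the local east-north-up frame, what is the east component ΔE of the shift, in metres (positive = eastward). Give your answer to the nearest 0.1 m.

The local east axis at (φ, λ) is (−sin λ, cos λ, 0), so ΔE = −sin(173.0819°)·258.3 + cos(173.0819°)·(-598.7) = 563.23 m.

ΔE = 563.2 m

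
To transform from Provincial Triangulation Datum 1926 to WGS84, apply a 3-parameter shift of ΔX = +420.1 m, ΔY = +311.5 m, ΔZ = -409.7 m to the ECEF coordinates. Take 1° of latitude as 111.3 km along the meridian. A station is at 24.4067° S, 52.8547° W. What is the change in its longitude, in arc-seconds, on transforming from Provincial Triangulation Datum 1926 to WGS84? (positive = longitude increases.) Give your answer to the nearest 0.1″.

Δλ = 18.6″

sin φ = -0.413211, cos φ = 0.910635, sin λ = -0.797107, cos λ = 0.603838.
East component: ΔE = −sin λ·ΔX + cos λ·ΔY = −(-0.797107)(420.1) + (0.603838)(311.5) = 522.96 m.
1° of latitude spans 111300 m; at latitude φ, 1° of longitude spans that × cos φ = 101353.7 m, so Δλ = 522.96 / 101353.7 × 3600 = 18.575″.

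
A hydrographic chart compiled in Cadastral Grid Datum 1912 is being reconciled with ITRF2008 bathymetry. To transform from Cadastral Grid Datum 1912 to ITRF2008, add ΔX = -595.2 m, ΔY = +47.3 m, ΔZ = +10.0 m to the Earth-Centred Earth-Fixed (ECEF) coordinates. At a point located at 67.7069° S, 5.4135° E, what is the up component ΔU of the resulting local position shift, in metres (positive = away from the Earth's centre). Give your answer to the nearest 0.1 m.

The local up (radial) axis is (cos φ cos λ, cos φ sin λ, sin φ), giving ΔU = -224.779 + 1.693 − 9.253 = -232.34 m.

ΔU = -232.3 m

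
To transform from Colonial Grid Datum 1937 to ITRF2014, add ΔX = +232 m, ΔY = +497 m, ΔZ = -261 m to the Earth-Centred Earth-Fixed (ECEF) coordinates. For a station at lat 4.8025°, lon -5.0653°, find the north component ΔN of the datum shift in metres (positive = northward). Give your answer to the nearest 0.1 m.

ΔN = -275.8 m

The local north axis is (−sin φ cos λ, −sin φ sin λ, cos φ), giving ΔN = -19.347 + 3.674 − 260.084 = -275.76 m.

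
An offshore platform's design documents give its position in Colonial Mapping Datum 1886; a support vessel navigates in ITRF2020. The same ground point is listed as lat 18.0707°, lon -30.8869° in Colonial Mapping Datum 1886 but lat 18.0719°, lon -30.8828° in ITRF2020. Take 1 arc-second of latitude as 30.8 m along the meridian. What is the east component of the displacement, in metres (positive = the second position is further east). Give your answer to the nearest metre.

Δφ = 18.0719° − 18.0707° = +0.0012°; Δλ = -30.8828° − -30.8869° = +0.0041°.
1° of latitude = 3600 × 30.80 = 110880 m.
ΔN = Δφ × 110880 = 133.1 m; ΔE = Δλ × 110880 × cos(18.0707°) = +0.0041 × 110880 × 0.950674 = 432.2 m.

ΔE = 432 m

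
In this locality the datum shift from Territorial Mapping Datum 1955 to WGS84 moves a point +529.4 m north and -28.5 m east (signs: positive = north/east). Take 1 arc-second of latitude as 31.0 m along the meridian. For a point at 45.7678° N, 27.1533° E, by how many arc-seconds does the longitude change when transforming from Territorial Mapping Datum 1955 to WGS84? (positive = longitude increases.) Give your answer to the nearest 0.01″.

Δλ = -1.32″

At latitude 45.7678°, cos φ = 0.697568.
1″ of longitude at this latitude = 31.00 × cos φ = 21.6246 m, so Δλ = -28.5 / 21.6246 = -1.318″.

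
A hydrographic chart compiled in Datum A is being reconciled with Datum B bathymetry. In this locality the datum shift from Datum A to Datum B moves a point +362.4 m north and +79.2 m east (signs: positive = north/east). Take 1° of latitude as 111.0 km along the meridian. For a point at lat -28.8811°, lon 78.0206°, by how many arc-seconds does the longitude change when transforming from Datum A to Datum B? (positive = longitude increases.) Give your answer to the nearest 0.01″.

At latitude -28.8811°, cos φ = 0.875624.
1° of longitude at this latitude = 111.0 × cos φ = 97.19 km, so Δλ = 79.2 / 97194.3 = 0.0008149° = 2.934″.

Δλ = 2.93″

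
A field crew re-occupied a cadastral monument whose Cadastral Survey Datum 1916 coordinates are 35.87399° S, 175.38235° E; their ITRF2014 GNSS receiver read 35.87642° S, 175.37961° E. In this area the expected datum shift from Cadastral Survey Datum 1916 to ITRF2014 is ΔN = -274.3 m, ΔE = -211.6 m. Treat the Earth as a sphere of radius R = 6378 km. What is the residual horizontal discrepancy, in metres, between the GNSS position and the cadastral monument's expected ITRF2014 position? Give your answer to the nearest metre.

Observed coordinate differences: Δφ = -0.00243°, Δλ = -0.00274°.
Converting to metres (1° lat = 111317 m, cos φ = 0.810308): observed ΔN = -270.5 m, observed ΔE = -247.2 m.
Subtracting the expected shift leaves a residual of -270.5 − (-274.3) = 3.8 m north and -247.2 − (-211.6) = -35.6 m east.
Residual distance = √(3.8² + (-35.6)²) = 35.8 m.

36 m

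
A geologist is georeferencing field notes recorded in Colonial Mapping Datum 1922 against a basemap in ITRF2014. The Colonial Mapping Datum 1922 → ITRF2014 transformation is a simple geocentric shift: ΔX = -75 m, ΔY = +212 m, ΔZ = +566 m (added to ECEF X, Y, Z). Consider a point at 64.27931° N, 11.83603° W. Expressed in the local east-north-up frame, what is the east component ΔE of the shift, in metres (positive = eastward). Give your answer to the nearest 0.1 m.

ΔE = 192.1 m

At φ = 64.27931°, λ = -11.83603°: sin φ = 0.900920, cos φ = 0.433984, sin λ = -0.205112, cos λ = 0.978739.
ΔE = −sin λ·ΔX + cos λ·ΔY = −(-0.205112)·(-75) + (0.978739)·(212) = 192.11 m.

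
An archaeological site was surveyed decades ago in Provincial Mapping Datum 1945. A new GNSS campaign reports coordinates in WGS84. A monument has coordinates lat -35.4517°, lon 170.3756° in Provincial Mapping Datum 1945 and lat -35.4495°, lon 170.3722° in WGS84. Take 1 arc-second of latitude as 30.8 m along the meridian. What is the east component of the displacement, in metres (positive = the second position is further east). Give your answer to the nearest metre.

ΔE = -307 m

Δφ = -35.4495° − -35.4517° = +0.0022°; Δλ = 170.3722° − 170.3756° = -0.0034°.
1° of latitude = 3600 × 30.80 = 110880 m.
ΔN = Δφ × 110880 = 243.9 m; ΔE = Δλ × 110880 × cos(-35.4517°) = -0.0034 × 110880 × 0.814605 = -307.1 m.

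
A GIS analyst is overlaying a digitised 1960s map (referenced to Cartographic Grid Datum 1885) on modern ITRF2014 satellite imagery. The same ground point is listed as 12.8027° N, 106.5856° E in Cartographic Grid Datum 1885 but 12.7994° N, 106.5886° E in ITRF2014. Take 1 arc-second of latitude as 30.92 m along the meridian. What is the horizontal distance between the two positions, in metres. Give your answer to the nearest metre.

Δφ = 12.7994° − 12.8027° = -0.0033°; Δλ = 106.5886° − 106.5856° = +0.0030°.
1° of latitude = 3600 × 30.92 = 111312 m.
ΔN = Δφ × 111312 = -367.3 m; ΔE = Δλ × 111312 × cos(12.8027°) = +0.0030 × 111312 × 0.975139 = 325.6 m.
Distance = √(ΔE² + ΔN²) = √(325.6² + (-367.3)²) = 490.9 m.

491 m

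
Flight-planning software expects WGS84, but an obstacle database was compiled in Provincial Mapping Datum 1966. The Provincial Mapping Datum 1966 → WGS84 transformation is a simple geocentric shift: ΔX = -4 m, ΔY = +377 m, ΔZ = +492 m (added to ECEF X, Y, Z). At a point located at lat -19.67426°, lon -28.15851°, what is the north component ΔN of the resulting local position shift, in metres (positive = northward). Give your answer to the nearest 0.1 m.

The local north axis is (−sin φ cos λ, −sin φ sin λ, cos φ), giving ΔN = -1.187 − 59.898 + 463.278 = 402.19 m.

ΔN = 402.2 m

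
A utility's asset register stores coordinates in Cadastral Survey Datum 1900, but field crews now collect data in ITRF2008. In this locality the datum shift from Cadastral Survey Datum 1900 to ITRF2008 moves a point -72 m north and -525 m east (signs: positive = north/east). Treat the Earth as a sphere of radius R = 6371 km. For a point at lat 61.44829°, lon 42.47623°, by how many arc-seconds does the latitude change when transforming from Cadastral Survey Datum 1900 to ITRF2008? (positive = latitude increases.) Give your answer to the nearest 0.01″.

Δφ = -2.33″

On a sphere of radius R, 1 rad of latitude = R, so Δφ = ΔN / R = -72.0 / 6371000 = -1.1301e-05 rad = -2.331″.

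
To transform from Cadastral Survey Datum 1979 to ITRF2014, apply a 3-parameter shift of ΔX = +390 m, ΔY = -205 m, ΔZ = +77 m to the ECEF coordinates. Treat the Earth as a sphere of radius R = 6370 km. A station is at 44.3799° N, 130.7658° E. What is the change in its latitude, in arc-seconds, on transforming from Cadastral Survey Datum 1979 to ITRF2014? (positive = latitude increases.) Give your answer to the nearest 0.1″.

sin φ = 0.699413, cos φ = 0.714718, sin λ = 0.757385, cos λ = -0.652969.
North component: ΔN = −sin φ cos λ·ΔX − sin φ sin λ·ΔY + cos φ·ΔZ = −(0.699413)(-0.652969)(390) − (0.699413)(0.757385)(-205) + (0.714718)(77) = 341.74 m.
1° of latitude spans πR/180 = 111177 m, so Δφ = 341.74 / 111177 × 3600 = 11.066″.

Δφ = 11.1″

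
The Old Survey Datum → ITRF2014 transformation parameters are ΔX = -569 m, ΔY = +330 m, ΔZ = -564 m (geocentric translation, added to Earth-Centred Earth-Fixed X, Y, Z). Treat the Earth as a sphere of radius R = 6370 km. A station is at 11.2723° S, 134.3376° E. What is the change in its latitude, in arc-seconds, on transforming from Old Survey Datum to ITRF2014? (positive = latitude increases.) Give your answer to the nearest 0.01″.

Δφ = -13.90″

sin φ = -0.195472, cos φ = 0.980709, sin λ = 0.715234, cos λ = -0.698885.
North component: ΔN = −sin φ cos λ·ΔX − sin φ sin λ·ΔY + cos φ·ΔZ = −(-0.195472)(-0.698885)(-569) − (-0.195472)(0.715234)(330) + (0.980709)(-564) = -429.25 m.
1° of latitude spans πR/180 = 111177 m, so Δφ = -429.25 / 111177 × 3600 = -13.899″.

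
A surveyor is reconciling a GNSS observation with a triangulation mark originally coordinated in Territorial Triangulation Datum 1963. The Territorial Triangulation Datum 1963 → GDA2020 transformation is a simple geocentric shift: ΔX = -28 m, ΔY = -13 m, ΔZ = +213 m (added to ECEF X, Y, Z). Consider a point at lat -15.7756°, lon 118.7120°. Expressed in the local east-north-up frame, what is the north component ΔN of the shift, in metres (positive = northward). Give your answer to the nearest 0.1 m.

ΔN = 205.5 m

At φ = -15.7756°, λ = 118.7120°: sin φ = -0.271870, cos φ = 0.962334, sin λ = 0.877046, cos λ = -0.480407.
ΔN = −sin φ cos λ·ΔX − sin φ sin λ·ΔY + cos φ·ΔZ = −(-0.271870)(-0.480407)(-28) − (-0.271870)(0.877046)(-13) + (0.962334)(213) = 205.53 m.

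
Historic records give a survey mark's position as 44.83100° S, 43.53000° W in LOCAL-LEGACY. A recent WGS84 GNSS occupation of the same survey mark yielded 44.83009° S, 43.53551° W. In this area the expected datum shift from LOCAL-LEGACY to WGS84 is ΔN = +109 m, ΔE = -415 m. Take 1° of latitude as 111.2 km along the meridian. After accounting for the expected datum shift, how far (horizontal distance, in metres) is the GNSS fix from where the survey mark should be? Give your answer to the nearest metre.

21 m

Observed coordinate differences: Δφ = +0.00091°, Δλ = -0.00551°.
Converting to metres (1° lat = 111200 m, cos φ = 0.709189): observed ΔN = 101.2 m, observed ΔE = -434.5 m.
Subtracting the expected shift leaves a residual of 101.2 − (109) = -7.8 m north and -434.5 − (-415) = -19.5 m east.
Residual distance = √((-7.8)² + (-19.5)²) = 21.0 m.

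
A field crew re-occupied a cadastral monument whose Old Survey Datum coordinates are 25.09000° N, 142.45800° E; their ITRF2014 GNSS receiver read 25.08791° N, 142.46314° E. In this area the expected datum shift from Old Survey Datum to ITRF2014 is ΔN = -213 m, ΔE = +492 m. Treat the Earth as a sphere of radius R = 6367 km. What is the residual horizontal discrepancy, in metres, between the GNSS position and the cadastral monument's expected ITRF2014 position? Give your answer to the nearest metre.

32 m

Observed coordinate differences: Δφ = -0.00209°, Δλ = +0.00514°.
Converting to metres (1° lat = 111125 m, cos φ = 0.905643): observed ΔN = -232.3 m, observed ΔE = 517.3 m.
Subtracting the expected shift leaves a residual of -232.3 − (-213) = -19.3 m north and 517.3 − (492) = 25.3 m east.
Residual distance = √((-19.3)² + 25.3²) = 31.8 m.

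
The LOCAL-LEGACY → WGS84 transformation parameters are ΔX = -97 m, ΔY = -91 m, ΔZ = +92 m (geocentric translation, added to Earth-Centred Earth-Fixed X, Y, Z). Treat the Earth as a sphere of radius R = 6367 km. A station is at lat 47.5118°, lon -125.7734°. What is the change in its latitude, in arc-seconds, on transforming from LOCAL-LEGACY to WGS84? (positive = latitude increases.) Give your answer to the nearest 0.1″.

sin φ = 0.737416, cos φ = 0.675438, sin λ = -0.811335, cos λ = -0.584581.
North component: ΔN = −sin φ cos λ·ΔX − sin φ sin λ·ΔY + cos φ·ΔZ = −(0.737416)(-0.584581)(-97) − (0.737416)(-0.811335)(-91) + (0.675438)(92) = -34.12 m.
1° of latitude spans πR/180 = 111125 m, so Δφ = -34.12 / 111125 × 3600 = -1.105″.

Δφ = -1.1″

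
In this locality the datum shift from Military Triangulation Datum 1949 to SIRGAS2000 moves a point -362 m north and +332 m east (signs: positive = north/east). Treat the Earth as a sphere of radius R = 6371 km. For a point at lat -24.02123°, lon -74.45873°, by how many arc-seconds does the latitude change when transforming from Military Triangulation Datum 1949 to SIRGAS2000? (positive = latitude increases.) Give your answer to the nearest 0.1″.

On a sphere of radius R, 1 rad of latitude = R, so Δφ = ΔN / R = -362.0 / 6371000 = -5.6820e-05 rad = -11.720″.

Δφ = -11.7″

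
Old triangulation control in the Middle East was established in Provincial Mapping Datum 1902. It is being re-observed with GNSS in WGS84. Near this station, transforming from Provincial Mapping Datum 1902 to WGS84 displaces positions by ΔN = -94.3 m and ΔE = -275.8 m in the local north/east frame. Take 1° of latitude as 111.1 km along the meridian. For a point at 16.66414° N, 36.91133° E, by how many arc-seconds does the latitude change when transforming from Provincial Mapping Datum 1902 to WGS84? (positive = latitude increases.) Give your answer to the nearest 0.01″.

1° of latitude = 111.1 km, so Δφ = -94.3 / 111100 = -0.0008488° = -3.056″.

Δφ = -3.06″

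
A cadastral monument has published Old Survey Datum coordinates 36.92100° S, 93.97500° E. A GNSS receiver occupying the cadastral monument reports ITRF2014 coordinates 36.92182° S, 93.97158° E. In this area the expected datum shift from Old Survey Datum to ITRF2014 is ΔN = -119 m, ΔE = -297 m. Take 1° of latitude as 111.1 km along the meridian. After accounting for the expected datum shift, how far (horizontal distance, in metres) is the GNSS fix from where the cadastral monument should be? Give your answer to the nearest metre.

Observed coordinate differences: Δφ = -0.00082°, Δλ = -0.00342°.
Converting to metres (1° lat = 111100 m, cos φ = 0.799465): observed ΔN = -91.1 m, observed ΔE = -303.8 m.
Subtracting the expected shift leaves a residual of -91.1 − (-119) = 27.9 m north and -303.8 − (-297) = -6.8 m east.
Residual distance = √(27.9² + (-6.8)²) = 28.7 m.

29 m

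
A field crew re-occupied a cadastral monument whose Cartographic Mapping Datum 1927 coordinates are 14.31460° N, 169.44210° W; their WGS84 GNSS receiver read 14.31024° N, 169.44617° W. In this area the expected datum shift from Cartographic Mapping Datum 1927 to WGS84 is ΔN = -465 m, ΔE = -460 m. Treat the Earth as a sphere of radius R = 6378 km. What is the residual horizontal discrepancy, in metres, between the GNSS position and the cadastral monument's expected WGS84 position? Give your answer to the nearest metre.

29 m

Observed coordinate differences: Δφ = -0.00436°, Δλ = -0.00407°.
Converting to metres (1° lat = 111317 m, cos φ = 0.968953): observed ΔN = -485.3 m, observed ΔE = -439.0 m.
Subtracting the expected shift leaves a residual of -485.3 − (-465) = -20.3 m north and -439.0 − (-460) = 21.0 m east.
Residual distance = √((-20.3)² + 21.0²) = 29.2 m.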